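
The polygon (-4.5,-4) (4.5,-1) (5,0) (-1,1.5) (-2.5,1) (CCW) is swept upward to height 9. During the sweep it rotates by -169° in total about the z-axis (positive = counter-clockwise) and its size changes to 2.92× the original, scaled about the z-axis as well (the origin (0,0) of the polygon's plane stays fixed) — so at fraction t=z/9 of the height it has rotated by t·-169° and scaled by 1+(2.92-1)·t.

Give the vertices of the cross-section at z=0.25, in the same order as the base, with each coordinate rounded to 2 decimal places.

Cross-section at z=0.25: (-5.07,-3.81) (4.64,-1.44) (5.25,-0.43) (-0.92,1.66) (-2.54,1.27)

t = z/height = 0.25/9 = 0.0277778
s = 1 + (scale-1)·z/height = 1 + (2.92-1)·0.25/9 = 1.053333
θ = twist·z/height = -169°·0.25/9 = -4.6944° = -0.081934 rad
cos θ = 0.996645, sin θ = -0.081842 (intermediates below are computed at full precision and shown rounded to 5 d.p.)
v1: (-4.5,-4) → rotate → (-4.81227,-3.61829) → ×s → (-5.06893,-3.81127) → (-5.07,-3.81)
v2: (4.5,-1) → rotate → (4.40306,-1.36493) → ×s → (4.63789,-1.43773) → (4.64,-1.44)
v3: (5,0) → rotate → (4.98323,-0.40921) → ×s → (5.24900,-0.43103) → (5.25,-0.43)
v4: (-1,1.5) → rotate → (-0.87388,1.57681) → ×s → (-0.92049,1.66091) → (-0.92,1.66)
v5: (-2.5,1) → rotate → (-2.40977,1.20125) → ×s → (-2.53829,1.26532) → (-2.54,1.27)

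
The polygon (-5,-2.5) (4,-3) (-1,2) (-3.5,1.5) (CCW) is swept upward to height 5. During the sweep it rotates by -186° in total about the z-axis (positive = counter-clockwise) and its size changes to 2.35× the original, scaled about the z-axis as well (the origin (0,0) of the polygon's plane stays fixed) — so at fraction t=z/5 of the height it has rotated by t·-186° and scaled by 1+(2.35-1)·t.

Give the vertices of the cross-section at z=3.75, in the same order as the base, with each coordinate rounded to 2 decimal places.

t = z/height = 3.75/5 = 0.75
s = 1 + (scale-1)·z/height = 1 + (2.35-1)·3.75/5 = 2.012500
θ = twist·z/height = -186°·3.75/5 = -139.5000° = -2.434734 rad
cos θ = -0.760406, sin θ = -0.649448 (intermediates below are computed at full precision and shown rounded to 5 d.p.)
v1: (-5,-2.5) → rotate → (2.17841,5.14826) → ×s → (4.38405,10.36086) → (4.38,10.36)
v2: (4,-3) → rotate → (-4.98997,-0.31657) → ×s → (-10.04231,-0.63711) → (-10.04,-0.64)
v3: (-1,2) → rotate → (2.05930,-0.87136) → ×s → (4.14435,-1.75362) → (4.14,-1.75)
v4: (-3.5,1.5) → rotate → (3.63559,1.13246) → ×s → (7.31663,2.27907) → (7.32,2.28)

Cross-section at z=3.75: (4.38,10.36) (-10.04,-0.64) (4.14,-1.75) (7.32,2.28)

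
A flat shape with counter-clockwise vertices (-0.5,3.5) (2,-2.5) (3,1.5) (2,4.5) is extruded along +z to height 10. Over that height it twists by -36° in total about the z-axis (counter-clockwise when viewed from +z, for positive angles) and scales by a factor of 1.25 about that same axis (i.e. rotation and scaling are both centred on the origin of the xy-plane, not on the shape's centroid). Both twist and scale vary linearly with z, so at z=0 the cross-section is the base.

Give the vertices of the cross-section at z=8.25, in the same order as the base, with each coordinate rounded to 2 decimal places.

Cross-section at z=8.25: (1.57,3.97) (0.60,-3.81) (4.04,-0.22) (4.78,3.52)

t = z/height = 8.25/10 = 0.825
s = 1 + (scale-1)·z/height = 1 + (1.25-1)·8.25/10 = 1.206250
θ = twist·z/height = -36°·8.25/10 = -29.7000° = -0.518363 rad
cos θ = 0.868632, sin θ = -0.495459 (intermediates below are computed at full precision and shown rounded to 5 d.p.)
v1: (-0.5,3.5) → rotate → (1.29979,3.28794) → ×s → (1.56787,3.96608) → (1.57,3.97)
v2: (2,-2.5) → rotate → (0.49862,-3.16250) → ×s → (0.60146,-3.81476) → (0.60,-3.81)
v3: (3,1.5) → rotate → (3.34908,-0.18343) → ×s → (4.03983,-0.22126) → (4.04,-0.22)
v4: (2,4.5) → rotate → (3.96683,2.91792) → ×s → (4.78499,3.51975) → (4.78,3.52)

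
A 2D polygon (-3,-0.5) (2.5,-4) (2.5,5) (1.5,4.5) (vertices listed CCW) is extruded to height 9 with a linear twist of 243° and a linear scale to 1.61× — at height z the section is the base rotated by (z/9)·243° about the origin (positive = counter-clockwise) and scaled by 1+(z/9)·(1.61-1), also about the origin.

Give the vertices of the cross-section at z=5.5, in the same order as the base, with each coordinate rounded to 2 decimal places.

t = z/height = 5.5/9 = 0.611111
s = 1 + (scale-1)·z/height = 1 + (1.61-1)·5.5/9 = 1.372778
θ = twist·z/height = 243°·5.5/9 = 148.5000° = 2.591814 rad
cos θ = -0.852640, sin θ = 0.522499 (intermediates below are computed at full precision and shown rounded to 5 d.p.)
v1: (-3,-0.5) → rotate → (2.81917,-1.14118) → ×s → (3.87009,-1.56658) → (3.87,-1.57)
v2: (2.5,-4) → rotate → (-0.04161,4.71681) → ×s → (-0.05712,6.47513) → (-0.06,6.48)
v3: (2.5,5) → rotate → (-4.74409,-2.95695) → ×s → (-6.51259,-4.05924) → (-6.51,-4.06)
v4: (1.5,4.5) → rotate → (-3.63020,-3.05313) → ×s → (-4.98346,-4.19127) → (-4.98,-4.19)

Cross-section at z=5.5: (3.87,-1.57) (-0.06,6.48) (-6.51,-4.06) (-4.98,-4.19)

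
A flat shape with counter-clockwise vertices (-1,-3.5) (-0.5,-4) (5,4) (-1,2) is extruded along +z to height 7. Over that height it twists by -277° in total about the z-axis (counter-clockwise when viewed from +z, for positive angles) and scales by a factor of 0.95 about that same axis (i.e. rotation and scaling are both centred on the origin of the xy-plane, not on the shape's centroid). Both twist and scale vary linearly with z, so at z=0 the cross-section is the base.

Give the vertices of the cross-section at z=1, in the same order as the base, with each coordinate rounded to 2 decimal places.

Cross-section at z=1: (-2.98,-2.05) (-2.91,-2.75) (6.36,-0.10) (0.50,2.16)

t = z/height = 1/7 = 0.142857
s = 1 + (scale-1)·z/height = 1 + (0.95-1)·1/7 = 0.992857
θ = twist·z/height = -277°·1/7 = -39.5714° = -0.690652 rad
cos θ = 0.770831, sin θ = -0.637040 (intermediates below are computed at full precision and shown rounded to 5 d.p.)
v1: (-1,-3.5) → rotate → (-3.00047,-2.06087) → ×s → (-2.97904,-2.04615) → (-2.98,-2.05)
v2: (-0.5,-4) → rotate → (-2.93357,-2.76480) → ×s → (-2.91262,-2.74506) → (-2.91,-2.75)
v3: (5,4) → rotate → (6.40231,-0.10187) → ×s → (6.35658,-0.10115) → (6.36,-0.10)
v4: (-1,2) → rotate → (0.50325,2.17870) → ×s → (0.49965,2.16314) → (0.50,2.16)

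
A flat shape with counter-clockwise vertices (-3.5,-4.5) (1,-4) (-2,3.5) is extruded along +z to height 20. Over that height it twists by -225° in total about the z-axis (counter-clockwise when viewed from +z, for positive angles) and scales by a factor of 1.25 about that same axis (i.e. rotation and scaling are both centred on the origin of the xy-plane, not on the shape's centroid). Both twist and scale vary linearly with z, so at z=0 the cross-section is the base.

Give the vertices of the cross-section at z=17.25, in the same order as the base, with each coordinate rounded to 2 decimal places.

t = z/height = 17.25/20 = 0.8625
s = 1 + (scale-1)·z/height = 1 + (1.25-1)·17.25/20 = 1.215625
θ = twist·z/height = -225°·17.25/20 = -194.0625° = -3.387030 rad
cos θ = -0.970031, sin θ = 0.242980 (intermediates below are computed at full precision and shown rounded to 5 d.p.)
v1: (-3.5,-4.5) → rotate → (4.48852,3.51471) → ×s → (5.45636,4.27257) → (5.46,4.27)
v2: (1,-4) → rotate → (0.00189,4.12311) → ×s → (0.00230,5.01215) → (0.00,5.01)
v3: (-2,3.5) → rotate → (1.08963,-3.88107) → ×s → (1.32458,-4.71793) → (1.32,-4.72)

Cross-section at z=17.25: (5.46,4.27) (0.00,5.01) (1.32,-4.72)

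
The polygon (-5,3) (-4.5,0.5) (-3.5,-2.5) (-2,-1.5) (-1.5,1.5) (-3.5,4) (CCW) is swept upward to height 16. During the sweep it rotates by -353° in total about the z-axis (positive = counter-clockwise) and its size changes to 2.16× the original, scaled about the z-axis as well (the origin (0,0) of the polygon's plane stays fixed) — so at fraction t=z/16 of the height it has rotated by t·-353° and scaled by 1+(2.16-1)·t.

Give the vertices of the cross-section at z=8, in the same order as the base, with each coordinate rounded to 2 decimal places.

t = z/height = 8/16 = 0.5
s = 1 + (scale-1)·z/height = 1 + (2.16-1)·8/16 = 1.580000
θ = twist·z/height = -353°·8/16 = -176.5000° = -3.080506 rad
cos θ = -0.998135, sin θ = -0.061049 (intermediates below are computed at full precision and shown rounded to 5 d.p.)
v1: (-5,3) → rotate → (5.17382,-2.68916) → ×s → (8.17463,-4.24888) → (8.17,-4.25)
v2: (-4.5,0.5) → rotate → (4.52213,-0.22435) → ×s → (7.14497,-0.35447) → (7.14,-0.35)
v3: (-3.5,-2.5) → rotate → (3.34085,2.70901) → ×s → (5.27854,4.28023) → (5.28,4.28)
v4: (-2,-1.5) → rotate → (1.90470,1.61930) → ×s → (3.00942,2.55849) → (3.01,2.56)
v5: (-1.5,1.5) → rotate → (1.58878,-1.40563) → ×s → (2.51026,-2.22089) → (2.51,-2.22)
v6: (-3.5,4) → rotate → (3.73767,-3.77887) → ×s → (5.90551,-5.97061) → (5.91,-5.97)

Cross-section at z=8: (8.17,-4.25) (7.14,-0.35) (5.28,4.28) (3.01,2.56) (2.51,-2.22) (5.91,-5.97)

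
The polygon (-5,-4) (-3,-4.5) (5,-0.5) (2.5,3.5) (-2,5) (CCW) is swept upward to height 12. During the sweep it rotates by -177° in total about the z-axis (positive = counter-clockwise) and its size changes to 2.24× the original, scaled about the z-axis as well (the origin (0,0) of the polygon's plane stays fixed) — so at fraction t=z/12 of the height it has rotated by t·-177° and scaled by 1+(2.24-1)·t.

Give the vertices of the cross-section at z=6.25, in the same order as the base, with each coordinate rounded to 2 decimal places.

Cross-section at z=6.25: (-6.26,8.47) (-7.21,5.22) (-1.14,-8.19) (5.60,-4.33) (8.35,2.98)

t = z/height = 6.25/12 = 0.520833
s = 1 + (scale-1)·z/height = 1 + (2.24-1)·6.25/12 = 1.645833
θ = twist·z/height = -177°·6.25/12 = -92.1875° = -1.608975 rad
cos θ = -0.038170, sin θ = -0.999271 (intermediates below are computed at full precision and shown rounded to 5 d.p.)
v1: (-5,-4) → rotate → (-3.80624,5.14904) → ×s → (-6.26443,8.47445) → (-6.26,8.47)
v2: (-3,-4.5) → rotate → (-4.38221,3.16958) → ×s → (-7.21239,5.21660) → (-7.21,5.22)
v3: (5,-0.5) → rotate → (-0.69048,-4.97727) → ×s → (-1.13642,-8.19176) → (-1.14,-8.19)
v4: (2.5,3.5) → rotate → (3.40202,-2.63177) → ×s → (5.59917,-4.33146) → (5.60,-4.33)
v5: (-2,5) → rotate → (5.07270,1.80769) → ×s → (8.34881,2.97516) → (8.35,2.98)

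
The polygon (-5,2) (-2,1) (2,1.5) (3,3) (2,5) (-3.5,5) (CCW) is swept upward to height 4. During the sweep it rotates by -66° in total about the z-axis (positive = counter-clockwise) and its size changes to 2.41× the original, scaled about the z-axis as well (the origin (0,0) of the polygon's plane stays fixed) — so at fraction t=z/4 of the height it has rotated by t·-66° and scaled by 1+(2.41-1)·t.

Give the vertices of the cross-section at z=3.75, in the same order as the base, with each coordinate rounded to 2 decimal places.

Cross-section at z=3.75: (-1.38,12.43) (-0.14,5.19) (5.26,-2.45) (9.43,-2.86) (12.43,1.38) (6.41,12.64)

t = z/height = 3.75/4 = 0.9375
s = 1 + (scale-1)·z/height = 1 + (2.41-1)·3.75/4 = 2.321875
θ = twist·z/height = -66°·3.75/4 = -61.8750° = -1.079922 rad
cos θ = 0.471397, sin θ = -0.881921 (intermediates below are computed at full precision and shown rounded to 5 d.p.)
v1: (-5,2) → rotate → (-0.59314,5.35240) → ×s → (-1.37720,12.42760) → (-1.38,12.43)
v2: (-2,1) → rotate → (-0.06087,2.23524) → ×s → (-0.14134,5.18995) → (-0.14,5.19)
v3: (2,1.5) → rotate → (2.26568,-1.05675) → ×s → (5.26062,-2.45364) → (5.26,-2.45)
v4: (3,3) → rotate → (4.05995,-1.23157) → ×s → (9.42671,-2.85956) → (9.43,-2.86)
v5: (2,5) → rotate → (5.35240,0.59314) → ×s → (12.42760,1.37720) → (12.43,1.38)
v6: (-3.5,5) → rotate → (2.75972,5.44371) → ×s → (6.40772,12.63961) → (6.41,12.64)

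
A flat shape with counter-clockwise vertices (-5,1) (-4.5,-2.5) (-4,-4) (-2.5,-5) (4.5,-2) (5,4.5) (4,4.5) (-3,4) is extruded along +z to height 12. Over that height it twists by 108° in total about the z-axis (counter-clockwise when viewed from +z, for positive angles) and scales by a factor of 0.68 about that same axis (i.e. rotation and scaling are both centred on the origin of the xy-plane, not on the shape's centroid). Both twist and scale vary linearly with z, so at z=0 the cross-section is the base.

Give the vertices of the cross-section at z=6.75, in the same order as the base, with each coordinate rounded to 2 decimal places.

Cross-section at z=6.75: (-2.72,-3.18) (-0.01,-4.22) (1.26,-4.46) (2.58,-3.79) (3.23,2.42) (-1.22,5.38) (-1.62,4.66) (-4.06,-0.54)

t = z/height = 6.75/12 = 0.5625
s = 1 + (scale-1)·z/height = 1 + (0.68-1)·6.75/12 = 0.820000
θ = twist·z/height = 108°·6.75/12 = 60.7500° = 1.060288 rad
cos θ = 0.488621, sin θ = 0.872496 (intermediates below are computed at full precision and shown rounded to 5 d.p.)
v1: (-5,1) → rotate → (-3.31560,-3.87386) → ×s → (-2.71879,-3.17656) → (-2.72,-3.18)
v2: (-4.5,-2.5) → rotate → (-0.01756,-5.14779) → ×s → (-0.01440,-4.22118) → (-0.01,-4.22)
v3: (-4,-4) → rotate → (1.53550,-5.44447) → ×s → (1.25911,-4.46446) → (1.26,-4.46)
v4: (-2.5,-5) → rotate → (3.14093,-4.62435) → ×s → (2.57556,-3.79196) → (2.58,-3.79)
v5: (4.5,-2) → rotate → (3.94379,2.94899) → ×s → (3.23391,2.41817) → (3.23,2.42)
v6: (5,4.5) → rotate → (-1.48313,6.56128) → ×s → (-1.21616,5.38025) → (-1.22,5.38)
v7: (4,4.5) → rotate → (-1.97175,5.68878) → ×s → (-1.61683,4.66480) → (-1.62,4.66)
v8: (-3,4) → rotate → (-4.95585,-0.66300) → ×s → (-4.06380,-0.54366) → (-4.06,-0.54)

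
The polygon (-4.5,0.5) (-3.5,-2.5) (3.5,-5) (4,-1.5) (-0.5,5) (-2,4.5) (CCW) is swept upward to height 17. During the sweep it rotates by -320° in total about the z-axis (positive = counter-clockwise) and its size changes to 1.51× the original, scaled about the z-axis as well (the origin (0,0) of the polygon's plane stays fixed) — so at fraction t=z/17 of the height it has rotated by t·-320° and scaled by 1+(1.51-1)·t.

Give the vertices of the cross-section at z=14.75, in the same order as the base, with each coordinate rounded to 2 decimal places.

Cross-section at z=14.75: (-1.58,-6.34) (2.90,-5.48) (7.82,4.04) (2.91,5.43) (-7.24,0.24) (-6.82,-2.00)

t = z/height = 14.75/17 = 0.867647
s = 1 + (scale-1)·z/height = 1 + (1.51-1)·14.75/17 = 1.442500
θ = twist·z/height = -320°·14.75/17 = -277.6471° = -4.845855 rad
cos θ = 0.133070, sin θ = 0.991107 (intermediates below are computed at full precision and shown rounded to 5 d.p.)
v1: (-4.5,0.5) → rotate → (-1.09437,-4.39344) → ×s → (-1.57863,-6.33754) → (-1.58,-6.34)
v2: (-3.5,-2.5) → rotate → (2.01202,-3.80155) → ×s → (2.90234,-5.48373) → (2.90,-5.48)
v3: (3.5,-5) → rotate → (5.42128,2.80352) → ×s → (7.82020,4.04408) → (7.82,4.04)
v4: (4,-1.5) → rotate → (2.01894,3.76482) → ×s → (2.91232,5.43075) → (2.91,5.43)
v5: (-0.5,5) → rotate → (-5.02207,0.16980) → ×s → (-7.24433,0.24494) → (-7.24,0.24)
v6: (-2,4.5) → rotate → (-4.72612,-1.38340) → ×s → (-6.81743,-1.99555) → (-6.82,-2.00)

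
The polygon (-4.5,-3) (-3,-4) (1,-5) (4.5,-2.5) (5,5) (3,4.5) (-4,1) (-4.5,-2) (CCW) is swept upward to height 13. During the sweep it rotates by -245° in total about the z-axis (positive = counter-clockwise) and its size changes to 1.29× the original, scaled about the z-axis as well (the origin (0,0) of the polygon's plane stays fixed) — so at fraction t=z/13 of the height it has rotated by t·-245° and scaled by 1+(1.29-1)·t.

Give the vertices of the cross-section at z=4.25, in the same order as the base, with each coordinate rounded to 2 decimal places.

Cross-section at z=4.25: (-4.08,4.29) (-4.88,2.48) (-5.20,-2.02) (-1.85,-5.32) (6.33,-4.45) (5.42,-2.39) (0.33,4.50) (-3.00,4.48)

t = z/height = 4.25/13 = 0.326923
s = 1 + (scale-1)·z/height = 1 + (1.29-1)·4.25/13 = 1.094808
θ = twist·z/height = -245°·4.25/13 = -80.0962° = -1.397942 rad
cos θ = 0.171995, sin θ = -0.985098 (intermediates below are computed at full precision and shown rounded to 5 d.p.)
v1: (-4.5,-3) → rotate → (-3.72927,3.91695) → ×s → (-4.08284,4.28831) → (-4.08,4.29)
v2: (-3,-4) → rotate → (-4.45638,2.26731) → ×s → (-4.87888,2.48227) → (-4.88,2.48)
v3: (1,-5) → rotate → (-4.75349,-1.84507) → ×s → (-5.20416,-2.02000) → (-5.20,-2.02)
v4: (4.5,-2.5) → rotate → (-1.68877,-4.86293) → ×s → (-1.84887,-5.32397) → (-1.85,-5.32)
v5: (5,5) → rotate → (5.78547,-4.06551) → ×s → (6.33397,-4.45095) → (6.33,-4.45)
v6: (3,4.5) → rotate → (4.94893,-2.18131) → ×s → (5.41812,-2.38812) → (5.42,-2.39)
v7: (-4,1) → rotate → (0.29712,4.11239) → ×s → (0.32529,4.50227) → (0.33,4.50)
v8: (-4.5,-2) → rotate → (-2.74417,4.08895) → ×s → (-3.00434,4.47661) → (-3.00,4.48)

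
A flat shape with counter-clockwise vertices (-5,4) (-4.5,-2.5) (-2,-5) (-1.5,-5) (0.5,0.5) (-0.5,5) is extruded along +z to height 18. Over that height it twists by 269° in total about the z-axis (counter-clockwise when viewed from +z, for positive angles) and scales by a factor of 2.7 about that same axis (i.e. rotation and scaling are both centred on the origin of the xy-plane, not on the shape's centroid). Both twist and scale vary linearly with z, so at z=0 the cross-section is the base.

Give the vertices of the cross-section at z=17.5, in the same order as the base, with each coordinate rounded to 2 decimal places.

Cross-section at z=17.5: (12.45,11.56) (-4.80,12.78) (-12.34,7.20) (-12.53,5.89) (1.12,-1.51) (13.31,-0.64)

t = z/height = 17.5/18 = 0.972222
s = 1 + (scale-1)·z/height = 1 + (2.7-1)·17.5/18 = 2.652778
θ = twist·z/height = 269°·17.5/18 = 261.5278° = 4.564521 rad
cos θ = -0.147330, sin θ = -0.989087 (intermediates below are computed at full precision and shown rounded to 5 d.p.)
v1: (-5,4) → rotate → (4.69300,4.35612) → ×s → (12.44948,11.55581) → (12.45,11.56)
v2: (-4.5,-2.5) → rotate → (-1.80973,4.81922) → ×s → (-4.80082,12.78431) → (-4.80,12.78)
v3: (-2,-5) → rotate → (-4.65078,2.71482) → ×s → (-12.33748,7.20183) → (-12.34,7.20)
v4: (-1.5,-5) → rotate → (-4.72444,2.22028) → ×s → (-12.53290,5.88991) → (-12.53,5.89)
v5: (0.5,0.5) → rotate → (0.42088,-0.56821) → ×s → (1.11650,-1.50733) → (1.12,-1.51)
v6: (-0.5,5) → rotate → (5.01910,-0.24211) → ×s → (13.31456,-0.64225) → (13.31,-0.64)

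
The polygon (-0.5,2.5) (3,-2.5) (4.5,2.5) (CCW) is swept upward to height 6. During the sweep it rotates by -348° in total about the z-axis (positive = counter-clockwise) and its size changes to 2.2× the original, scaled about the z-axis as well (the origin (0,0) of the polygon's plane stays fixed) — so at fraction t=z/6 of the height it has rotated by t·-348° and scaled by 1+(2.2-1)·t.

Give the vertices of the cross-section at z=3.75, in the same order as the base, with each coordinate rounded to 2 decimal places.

Cross-section at z=3.75: (-1.97,-4.00) (-1.50,6.67) (-8.91,1.32)

t = z/height = 3.75/6 = 0.625
s = 1 + (scale-1)·z/height = 1 + (2.2-1)·3.75/6 = 1.750000
θ = twist·z/height = -348°·3.75/6 = -217.5000° = -3.796091 rad
cos θ = -0.793353, sin θ = 0.608761 (intermediates below are computed at full precision and shown rounded to 5 d.p.)
v1: (-0.5,2.5) → rotate → (-1.12523,-2.28776) → ×s → (-1.96915,-4.00359) → (-1.97,-4.00)
v2: (3,-2.5) → rotate → (-0.85816,3.80967) → ×s → (-1.50177,6.66692) → (-1.50,6.67)
v3: (4.5,2.5) → rotate → (-5.09199,0.75604) → ×s → (-8.91099,1.32308) → (-8.91,1.32)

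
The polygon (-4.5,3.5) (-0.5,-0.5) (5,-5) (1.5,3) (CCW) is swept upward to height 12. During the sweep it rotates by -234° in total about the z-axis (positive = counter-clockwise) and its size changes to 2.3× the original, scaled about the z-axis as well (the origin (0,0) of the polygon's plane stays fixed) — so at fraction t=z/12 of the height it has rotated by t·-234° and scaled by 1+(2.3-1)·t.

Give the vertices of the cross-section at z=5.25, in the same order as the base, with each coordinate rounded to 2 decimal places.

t = z/height = 5.25/12 = 0.4375
s = 1 + (scale-1)·z/height = 1 + (2.3-1)·5.25/12 = 1.568750
θ = twist·z/height = -234°·5.25/12 = -102.3750° = -1.786781 rad
cos θ = -0.214309, sin θ = -0.976766 (intermediates below are computed at full precision and shown rounded to 5 d.p.)
v1: (-4.5,3.5) → rotate → (4.38307,3.64536) → ×s → (6.87594,5.71867) → (6.88,5.72)
v2: (-0.5,-0.5) → rotate → (-0.38123,0.59554) → ×s → (-0.59805,0.93425) → (-0.60,0.93)
v3: (5,-5) → rotate → (-5.95538,-3.81228) → ×s → (-9.34249,-5.98052) → (-9.34,-5.98)
v4: (1.5,3) → rotate → (2.60883,-2.10808) → ×s → (4.09261,-3.30704) → (4.09,-3.31)

Cross-section at z=5.25: (6.88,5.72) (-0.60,0.93) (-9.34,-5.98) (4.09,-3.31)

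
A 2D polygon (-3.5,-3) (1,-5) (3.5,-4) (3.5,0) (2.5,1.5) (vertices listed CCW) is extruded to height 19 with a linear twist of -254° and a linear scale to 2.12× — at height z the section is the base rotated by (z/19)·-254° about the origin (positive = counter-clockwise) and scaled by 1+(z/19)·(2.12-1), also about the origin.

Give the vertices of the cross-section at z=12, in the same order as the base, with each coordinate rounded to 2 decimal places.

t = z/height = 12/19 = 0.631579
s = 1 + (scale-1)·z/height = 1 + (2.12-1)·12/19 = 1.707368
θ = twist·z/height = -254°·12/19 = -160.4211° = -2.799876 rad
cos θ = -0.942181, sin θ = -0.335105 (intermediates below are computed at full precision and shown rounded to 5 d.p.)
v1: (-3.5,-3) → rotate → (2.29232,3.99941) → ×s → (3.91383,6.82847) → (3.91,6.83)
v2: (1,-5) → rotate → (-2.61771,4.37580) → ×s → (-4.46939,7.47110) → (-4.47,7.47)
v3: (3.5,-4) → rotate → (-4.63805,2.59585) → ×s → (-7.91887,4.43208) → (-7.92,4.43)
v4: (3.5,0) → rotate → (-3.29763,-1.17287) → ×s → (-5.63027,-2.00252) → (-5.63,-2.00)
v5: (2.5,1.5) → rotate → (-1.85279,-2.25103) → ×s → (-3.16340,-3.84335) → (-3.16,-3.84)

Cross-section at z=12: (3.91,6.83) (-4.47,7.47) (-7.92,4.43) (-5.63,-2.00) (-3.16,-3.84)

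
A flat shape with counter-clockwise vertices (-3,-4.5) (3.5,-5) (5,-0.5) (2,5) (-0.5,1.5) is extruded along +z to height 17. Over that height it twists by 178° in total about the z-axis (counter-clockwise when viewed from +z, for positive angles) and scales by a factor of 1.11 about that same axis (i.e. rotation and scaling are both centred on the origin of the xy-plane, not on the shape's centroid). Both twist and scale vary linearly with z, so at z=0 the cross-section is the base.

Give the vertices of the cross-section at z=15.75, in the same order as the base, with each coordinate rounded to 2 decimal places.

Cross-section at z=15.75: (4.48,3.93) (-2.29,6.32) (-5.18,1.97) (-3.56,-4.75) (0.10,-1.74)

t = z/height = 15.75/17 = 0.926471
s = 1 + (scale-1)·z/height = 1 + (1.11-1)·15.75/17 = 1.101912
θ = twist·z/height = 178°·15.75/17 = 164.9118° = 2.878253 rad
cos θ = -0.965526, sin θ = 0.260306 (intermediates below are computed at full precision and shown rounded to 5 d.p.)
v1: (-3,-4.5) → rotate → (4.06796,3.56395) → ×s → (4.48253,3.92716) → (4.48,3.93)
v2: (3.5,-5) → rotate → (-2.07781,5.73870) → ×s → (-2.28956,6.32354) → (-2.29,6.32)
v3: (5,-0.5) → rotate → (-4.69748,1.78429) → ×s → (-5.17621,1.96613) → (-5.18,1.97)
v4: (2,5) → rotate → (-3.23258,-4.30702) → ×s → (-3.56202,-4.74595) → (-3.56,-4.75)
v5: (-0.5,1.5) → rotate → (0.09230,-1.57844) → ×s → (0.10171,-1.73930) → (0.10,-1.74)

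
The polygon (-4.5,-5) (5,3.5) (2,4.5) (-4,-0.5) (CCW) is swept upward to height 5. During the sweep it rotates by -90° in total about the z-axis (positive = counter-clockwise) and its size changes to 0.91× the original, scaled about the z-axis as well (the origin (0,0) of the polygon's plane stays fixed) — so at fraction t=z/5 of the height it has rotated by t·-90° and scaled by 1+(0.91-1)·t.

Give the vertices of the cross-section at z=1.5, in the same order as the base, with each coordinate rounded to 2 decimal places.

t = z/height = 1.5/5 = 0.3
s = 1 + (scale-1)·z/height = 1 + (0.91-1)·1.5/5 = 0.973000
θ = twist·z/height = -90°·1.5/5 = -27.0000° = -0.471239 rad
cos θ = 0.891007, sin θ = -0.453990 (intermediates below are computed at full precision and shown rounded to 5 d.p.)
v1: (-4.5,-5) → rotate → (-6.27948,-2.41208) → ×s → (-6.10994,-2.34695) → (-6.11,-2.35)
v2: (5,3.5) → rotate → (6.04400,0.84857) → ×s → (5.88081,0.82566) → (5.88,0.83)
v3: (2,4.5) → rotate → (3.82497,3.10155) → ×s → (3.72170,3.01781) → (3.72,3.02)
v4: (-4,-0.5) → rotate → (-3.79102,1.37046) → ×s → (-3.68866,1.33346) → (-3.69,1.33)

Cross-section at z=1.5: (-6.11,-2.35) (5.88,0.83) (3.72,3.02) (-3.69,1.33)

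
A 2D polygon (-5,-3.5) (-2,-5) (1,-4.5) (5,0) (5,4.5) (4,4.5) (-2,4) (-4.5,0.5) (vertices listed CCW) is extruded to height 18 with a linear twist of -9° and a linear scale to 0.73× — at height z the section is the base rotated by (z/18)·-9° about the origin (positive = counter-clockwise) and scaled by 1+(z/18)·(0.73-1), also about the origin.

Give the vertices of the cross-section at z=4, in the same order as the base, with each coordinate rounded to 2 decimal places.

Cross-section at z=4: (-4.81,-3.12) (-2.04,-4.63) (0.79,-4.26) (4.70,-0.16) (4.84,4.06) (3.91,4.10) (-1.75,3.82) (-4.21,0.62)

t = z/height = 4/18 = 0.222222
s = 1 + (scale-1)·z/height = 1 + (0.73-1)·4/18 = 0.940000
θ = twist·z/height = -9°·4/18 = -2.0000° = -0.034907 rad
cos θ = 0.999391, sin θ = -0.034899 (intermediates below are computed at full precision and shown rounded to 5 d.p.)
v1: (-5,-3.5) → rotate → (-5.11910,-3.32337) → ×s → (-4.81196,-3.12397) → (-4.81,-3.12)
v2: (-2,-5) → rotate → (-2.17328,-4.92716) → ×s → (-2.04288,-4.63153) → (-2.04,-4.63)
v3: (1,-4.5) → rotate → (0.84234,-4.53216) → ×s → (0.79180,-4.26023) → (0.79,-4.26)
v4: (5,0) → rotate → (4.99695,-0.17450) → ×s → (4.69714,-0.16403) → (4.70,-0.16)
v5: (5,4.5) → rotate → (5.15400,4.32276) → ×s → (4.84476,4.06340) → (4.84,4.06)
v6: (4,4.5) → rotate → (4.15461,4.35766) → ×s → (3.90533,4.09620) → (3.91,4.10)
v7: (-2,4) → rotate → (-1.85918,4.06736) → ×s → (-1.74763,3.82332) → (-1.75,3.82)
v8: (-4.5,0.5) → rotate → (-4.47981,0.65674) → ×s → (-4.21102,0.61734) → (-4.21,0.62)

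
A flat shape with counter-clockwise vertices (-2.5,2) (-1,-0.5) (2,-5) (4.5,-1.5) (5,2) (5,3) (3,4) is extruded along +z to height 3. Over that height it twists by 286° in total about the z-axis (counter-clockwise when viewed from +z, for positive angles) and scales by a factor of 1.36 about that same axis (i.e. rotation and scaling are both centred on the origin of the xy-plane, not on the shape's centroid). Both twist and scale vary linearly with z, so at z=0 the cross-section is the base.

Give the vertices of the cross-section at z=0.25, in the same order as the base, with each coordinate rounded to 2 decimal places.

t = z/height = 0.25/3 = 0.0833333
s = 1 + (scale-1)·z/height = 1 + (1.36-1)·0.25/3 = 1.030000
θ = twist·z/height = 286°·0.25/3 = 23.8333° = 0.415970 rad
cos θ = 0.914725, sin θ = 0.404078 (intermediates below are computed at full precision and shown rounded to 5 d.p.)
v1: (-2.5,2) → rotate → (-3.09497,0.81926) → ×s → (-3.18782,0.84383) → (-3.19,0.84)
v2: (-1,-0.5) → rotate → (-0.71269,-0.86144) → ×s → (-0.73407,-0.88728) → (-0.73,-0.89)
v3: (2,-5) → rotate → (3.84984,-3.76547) → ×s → (3.96533,-3.87843) → (3.97,-3.88)
v4: (4.5,-1.5) → rotate → (4.72238,0.44626) → ×s → (4.86405,0.45965) → (4.86,0.46)
v5: (5,2) → rotate → (3.76547,3.84984) → ×s → (3.87843,3.96533) → (3.88,3.97)
v6: (5,3) → rotate → (3.36139,4.76456) → ×s → (3.46223,4.90750) → (3.46,4.91)
v7: (3,4) → rotate → (1.12786,4.87113) → ×s → (1.16170,5.01727) → (1.16,5.02)

Cross-section at z=0.25: (-3.19,0.84) (-0.73,-0.89) (3.97,-3.88) (4.86,0.46) (3.88,3.97) (3.46,4.91) (1.16,5.02)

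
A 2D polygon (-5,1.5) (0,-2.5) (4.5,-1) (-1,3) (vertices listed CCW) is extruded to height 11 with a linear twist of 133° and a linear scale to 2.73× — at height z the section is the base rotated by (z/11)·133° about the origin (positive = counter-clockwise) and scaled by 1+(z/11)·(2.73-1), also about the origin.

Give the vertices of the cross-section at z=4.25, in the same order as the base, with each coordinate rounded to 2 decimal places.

t = z/height = 4.25/11 = 0.386364
s = 1 + (scale-1)·z/height = 1 + (2.73-1)·4.25/11 = 1.668409
θ = twist·z/height = 133°·4.25/11 = 51.3864° = 0.896861 rad
cos θ = 0.624066, sin θ = 0.781372 (intermediates below are computed at full precision and shown rounded to 5 d.p.)
v1: (-5,1.5) → rotate → (-4.29239,-2.97076) → ×s → (-7.16146,-4.95645) → (-7.16,-4.96)
v2: (0,-2.5) → rotate → (1.95343,-1.56016) → ×s → (3.25912,-2.60299) → (3.26,-2.60)
v3: (4.5,-1) → rotate → (3.58967,2.89211) → ×s → (5.98903,4.82522) → (5.99,4.83)
v4: (-1,3) → rotate → (-2.96818,1.09082) → ×s → (-4.95214,1.81994) → (-4.95,1.82)

Cross-section at z=4.25: (-7.16,-4.96) (3.26,-2.60) (5.99,4.83) (-4.95,1.82)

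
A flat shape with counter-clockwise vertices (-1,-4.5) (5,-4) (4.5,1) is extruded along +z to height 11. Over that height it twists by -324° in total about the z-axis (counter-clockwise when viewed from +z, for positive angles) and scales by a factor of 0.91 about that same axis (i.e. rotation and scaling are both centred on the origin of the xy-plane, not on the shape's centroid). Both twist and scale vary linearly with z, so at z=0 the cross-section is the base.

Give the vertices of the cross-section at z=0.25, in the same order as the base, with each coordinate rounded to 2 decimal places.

Cross-section at z=0.25: (-1.57,-4.33) (4.44,-4.60) (4.58,0.41)

t = z/height = 0.25/11 = 0.0227273
s = 1 + (scale-1)·z/height = 1 + (0.91-1)·0.25/11 = 0.997955
θ = twist·z/height = -324°·0.25/11 = -7.3636° = -0.128520 rad
cos θ = 0.991753, sin θ = -0.128166 (intermediates below are computed at full precision and shown rounded to 5 d.p.)
v1: (-1,-4.5) → rotate → (-1.56850,-4.33472) → ×s → (-1.56529,-4.32585) → (-1.57,-4.33)
v2: (5,-4) → rotate → (4.44610,-4.60784) → ×s → (4.43700,-4.59842) → (4.44,-4.60)
v3: (4.5,1) → rotate → (4.59105,0.41500) → ×s → (4.58166,0.41416) → (4.58,0.41)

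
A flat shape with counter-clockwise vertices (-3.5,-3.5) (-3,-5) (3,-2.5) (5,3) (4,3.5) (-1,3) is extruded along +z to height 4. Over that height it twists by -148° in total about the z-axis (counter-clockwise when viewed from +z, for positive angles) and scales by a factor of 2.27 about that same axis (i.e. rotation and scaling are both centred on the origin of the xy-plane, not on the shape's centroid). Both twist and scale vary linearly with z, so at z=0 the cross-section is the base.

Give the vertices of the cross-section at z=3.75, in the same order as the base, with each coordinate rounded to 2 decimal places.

t = z/height = 3.75/4 = 0.9375
s = 1 + (scale-1)·z/height = 1 + (2.27-1)·3.75/4 = 2.190625
θ = twist·z/height = -148°·3.75/4 = -138.7500° = -2.421644 rad
cos θ = -0.751840, sin θ = -0.659346 (intermediates below are computed at full precision and shown rounded to 5 d.p.)
v1: (-3.5,-3.5) → rotate → (0.32373,4.93915) → ×s → (0.70917,10.81982) → (0.71,10.82)
v2: (-3,-5) → rotate → (-1.04121,5.73724) → ×s → (-2.28090,12.56813) → (-2.28,12.57)
v3: (3,-2.5) → rotate → (-3.90388,-0.09844) → ×s → (-8.55195,-0.21564) → (-8.55,-0.22)
v4: (5,3) → rotate → (-1.78116,-5.55225) → ×s → (-3.90186,-12.16289) → (-3.90,-12.16)
v5: (4,3.5) → rotate → (-0.69965,-5.26882) → ×s → (-1.53267,-11.54201) → (-1.53,-11.54)
v6: (-1,3) → rotate → (2.72988,-1.59617) → ×s → (5.98014,-3.49662) → (5.98,-3.50)

Cross-section at z=3.75: (0.71,10.82) (-2.28,12.57) (-8.55,-0.22) (-3.90,-12.16) (-1.53,-11.54) (5.98,-3.50)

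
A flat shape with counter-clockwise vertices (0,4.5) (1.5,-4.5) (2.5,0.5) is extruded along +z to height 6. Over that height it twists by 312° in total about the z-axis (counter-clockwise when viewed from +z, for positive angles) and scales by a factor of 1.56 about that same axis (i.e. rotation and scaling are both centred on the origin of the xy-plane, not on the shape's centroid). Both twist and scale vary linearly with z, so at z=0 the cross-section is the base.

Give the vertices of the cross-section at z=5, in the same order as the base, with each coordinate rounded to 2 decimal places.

t = z/height = 5/6 = 0.833333
s = 1 + (scale-1)·z/height = 1 + (1.56-1)·5/6 = 1.466667
θ = twist·z/height = 312°·5/6 = 260.0000° = 4.537856 rad
cos θ = -0.173648, sin θ = -0.984808 (intermediates below are computed at full precision and shown rounded to 5 d.p.)
v1: (0,4.5) → rotate → (4.43163,-0.78142) → ×s → (6.49973,-1.14608) → (6.50,-1.15)
v2: (1.5,-4.5) → rotate → (-4.69211,-0.69579) → ×s → (-6.88176,-1.02050) → (-6.88,-1.02)
v3: (2.5,0.5) → rotate → (0.05828,-2.54884) → ×s → (0.08548,-3.73830) → (0.09,-3.74)

Cross-section at z=5: (6.50,-1.15) (-6.88,-1.02) (0.09,-3.74)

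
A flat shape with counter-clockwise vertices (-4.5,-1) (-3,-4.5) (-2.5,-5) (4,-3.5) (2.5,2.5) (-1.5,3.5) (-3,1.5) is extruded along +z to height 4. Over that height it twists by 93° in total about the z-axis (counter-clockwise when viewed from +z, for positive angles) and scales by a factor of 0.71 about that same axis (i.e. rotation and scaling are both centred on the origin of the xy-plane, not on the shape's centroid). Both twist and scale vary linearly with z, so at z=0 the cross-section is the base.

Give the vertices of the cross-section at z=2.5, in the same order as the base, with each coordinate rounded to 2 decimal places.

t = z/height = 2.5/4 = 0.625
s = 1 + (scale-1)·z/height = 1 + (0.71-1)·2.5/4 = 0.818750
θ = twist·z/height = 93°·2.5/4 = 58.1250° = 1.014473 rad
cos θ = 0.528068, sin θ = 0.849202 (intermediates below are computed at full precision and shown rounded to 5 d.p.)
v1: (-4.5,-1) → rotate → (-1.52710,-4.34948) → ×s → (-1.25032,-3.56113) → (-1.25,-3.56)
v2: (-3,-4.5) → rotate → (2.23721,-4.92391) → ×s → (1.83171,-4.03145) → (1.83,-4.03)
v3: (-2.5,-5) → rotate → (2.92584,-4.76334) → ×s → (2.39553,-3.89999) → (2.40,-3.90)
v4: (4,-3.5) → rotate → (5.08448,1.54857) → ×s → (4.16292,1.26789) → (4.16,1.27)
v5: (2.5,2.5) → rotate → (-0.80284,3.44318) → ×s → (-0.65732,2.81910) → (-0.66,2.82)
v6: (-1.5,3.5) → rotate → (-3.76431,0.57443) → ×s → (-3.08203,0.47032) → (-3.08,0.47)
v7: (-3,1.5) → rotate → (-2.85801,-1.75550) → ×s → (-2.33999,-1.43732) → (-2.34,-1.44)

Cross-section at z=2.5: (-1.25,-3.56) (1.83,-4.03) (2.40,-3.90) (4.16,1.27) (-0.66,2.82) (-3.08,0.47) (-2.34,-1.44)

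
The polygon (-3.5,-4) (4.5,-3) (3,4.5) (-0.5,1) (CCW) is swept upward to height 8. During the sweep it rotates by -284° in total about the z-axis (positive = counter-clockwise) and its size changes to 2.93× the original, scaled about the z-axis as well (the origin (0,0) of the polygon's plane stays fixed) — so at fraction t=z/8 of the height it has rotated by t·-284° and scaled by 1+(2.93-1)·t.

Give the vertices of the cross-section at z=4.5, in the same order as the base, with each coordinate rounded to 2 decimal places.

Cross-section at z=4.5: (3.96,10.35) (-10.97,2.62) (-2.62,-10.97) (1.70,-1.60)

t = z/height = 4.5/8 = 0.5625
s = 1 + (scale-1)·z/height = 1 + (2.93-1)·4.5/8 = 2.085625
θ = twist·z/height = -284°·4.5/8 = -159.7500° = -2.788163 rad
cos θ = -0.938191, sin θ = -0.346117 (intermediates below are computed at full precision and shown rounded to 5 d.p.)
v1: (-3.5,-4) → rotate → (1.89920,4.96418) → ×s → (3.96102,10.35341) → (3.96,10.35)
v2: (4.5,-3) → rotate → (-5.26021,1.25705) → ×s → (-10.97083,2.62173) → (-10.97,2.62)
v3: (3,4.5) → rotate → (-1.25705,-5.26021) → ×s → (-2.62173,-10.97083) → (-2.62,-10.97)
v4: (-0.5,1) → rotate → (0.81521,-0.76513) → ×s → (1.70023,-1.59578) → (1.70,-1.60)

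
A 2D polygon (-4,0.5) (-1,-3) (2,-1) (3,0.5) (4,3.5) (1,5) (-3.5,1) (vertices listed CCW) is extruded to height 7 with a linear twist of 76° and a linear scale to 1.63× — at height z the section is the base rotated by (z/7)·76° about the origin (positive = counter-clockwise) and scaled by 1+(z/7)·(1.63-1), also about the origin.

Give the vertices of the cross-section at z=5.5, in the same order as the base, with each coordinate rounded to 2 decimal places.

t = z/height = 5.5/7 = 0.785714
s = 1 + (scale-1)·z/height = 1 + (1.63-1)·5.5/7 = 1.495000
θ = twist·z/height = 76°·5.5/7 = 59.7143° = 1.042211 rad
cos θ = 0.504312, sin θ = 0.863521 (intermediates below are computed at full precision and shown rounded to 5 d.p.)
v1: (-4,0.5) → rotate → (-2.44901,-3.20193) → ×s → (-3.66127,-4.78688) → (-3.66,-4.79)
v2: (-1,-3) → rotate → (2.08625,-2.37646) → ×s → (3.11895,-3.55281) → (3.12,-3.55)
v3: (2,-1) → rotate → (1.87215,1.22273) → ×s → (2.79886,1.82798) → (2.80,1.83)
v4: (3,0.5) → rotate → (1.08118,2.84272) → ×s → (1.61636,4.24987) → (1.62,4.25)
v5: (4,3.5) → rotate → (-1.00508,5.21918) → ×s → (-1.50259,7.80267) → (-1.50,7.80)
v6: (1,5) → rotate → (-3.81329,3.38508) → ×s → (-5.70087,5.06070) → (-5.70,5.06)
v7: (-3.5,1) → rotate → (-2.62861,-2.51801) → ×s → (-3.92978,-3.76443) → (-3.93,-3.76)

Cross-section at z=5.5: (-3.66,-4.79) (3.12,-3.55) (2.80,1.83) (1.62,4.25) (-1.50,7.80) (-5.70,5.06) (-3.93,-3.76)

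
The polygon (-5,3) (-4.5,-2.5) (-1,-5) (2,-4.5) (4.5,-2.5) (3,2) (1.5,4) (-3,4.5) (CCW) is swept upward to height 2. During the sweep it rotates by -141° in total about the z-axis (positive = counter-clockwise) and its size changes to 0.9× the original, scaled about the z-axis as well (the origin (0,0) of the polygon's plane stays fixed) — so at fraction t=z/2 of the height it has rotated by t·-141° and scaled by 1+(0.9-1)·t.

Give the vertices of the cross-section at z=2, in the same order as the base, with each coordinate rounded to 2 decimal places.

t = z/height = 2/2 = 1
s = 1 + (scale-1)·z/height = 1 + (0.9-1)·2/2 = 0.900000
θ = twist·z/height = -141°·2/2 = -141.0000° = -2.460914 rad
cos θ = -0.777146, sin θ = -0.629320 (intermediates below are computed at full precision and shown rounded to 5 d.p.)
v1: (-5,3) → rotate → (5.77369,0.81516) → ×s → (5.19632,0.73365) → (5.20,0.73)
v2: (-4.5,-2.5) → rotate → (1.92386,4.77481) → ×s → (1.73147,4.29733) → (1.73,4.30)
v3: (-1,-5) → rotate → (-2.36946,4.51505) → ×s → (-2.13251,4.06355) → (-2.13,4.06)
v4: (2,-4.5) → rotate → (-4.38623,2.23852) → ×s → (-3.94761,2.01466) → (-3.95,2.01)
v5: (4.5,-2.5) → rotate → (-5.07046,-0.88908) → ×s → (-4.56341,-0.80017) → (-4.56,-0.80)
v6: (3,2) → rotate → (-1.07280,-3.44225) → ×s → (-0.96552,-3.09803) → (-0.97,-3.10)
v7: (1.5,4) → rotate → (1.35156,-4.05256) → ×s → (1.21641,-3.64731) → (1.22,-3.65)
v8: (-3,4.5) → rotate → (5.16338,-1.60920) → ×s → (4.64704,-1.44828) → (4.65,-1.45)

Cross-section at z=2: (5.20,0.73) (1.73,4.30) (-2.13,4.06) (-3.95,2.01) (-4.56,-0.80) (-0.97,-3.10) (1.22,-3.65) (4.65,-1.45)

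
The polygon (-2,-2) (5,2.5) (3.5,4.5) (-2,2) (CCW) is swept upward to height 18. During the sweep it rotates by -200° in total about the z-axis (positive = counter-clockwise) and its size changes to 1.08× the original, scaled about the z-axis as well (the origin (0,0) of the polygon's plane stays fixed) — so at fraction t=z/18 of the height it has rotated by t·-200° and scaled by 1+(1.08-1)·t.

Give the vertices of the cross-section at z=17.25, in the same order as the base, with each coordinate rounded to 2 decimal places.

Cross-section at z=17.25: (2.54,1.67) (-5.82,-1.55) (-4.67,-3.98) (1.67,-2.54)

t = z/height = 17.25/18 = 0.958333
s = 1 + (scale-1)·z/height = 1 + (1.08-1)·17.25/18 = 1.076667
θ = twist·z/height = -200°·17.25/18 = -191.6667° = -3.345214 rad
cos θ = -0.979341, sin θ = 0.202218 (intermediates below are computed at full precision and shown rounded to 5 d.p.)
v1: (-2,-2) → rotate → (2.36312,1.55425) → ×s → (2.54429,1.67340) → (2.54,1.67)
v2: (5,2.5) → rotate → (-5.40225,-1.43726) → ×s → (-5.81642,-1.54745) → (-5.82,-1.55)
v3: (3.5,4.5) → rotate → (-4.33767,-3.69927) → ×s → (-4.67023,-3.98288) → (-4.67,-3.98)
v4: (-2,2) → rotate → (1.55425,-2.36312) → ×s → (1.67340,-2.54429) → (1.67,-2.54)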